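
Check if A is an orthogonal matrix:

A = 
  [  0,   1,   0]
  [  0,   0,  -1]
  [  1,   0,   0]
Yes

AᵀA = 
  [  1,   0,   0]
  [  0,   1,   0]
  [  0,   0,   1]
= I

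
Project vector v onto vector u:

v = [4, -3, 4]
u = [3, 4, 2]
v·u = (4)(3) + (-3)(4) + (4)(2) = 8
u·u = (3)² + (4)² + (2)² = 29
proj_u(v) = (v·u / u·u) × u = (8/29) × u

proj_u(v) = [24/29, 32/29, 16/29]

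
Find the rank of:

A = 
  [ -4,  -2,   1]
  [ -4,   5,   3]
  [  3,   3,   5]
rank(A) = 3

Row reduce:
R2 → R2 - (1)·R1
R3 → R3 + (3/4)·R1
R3 → R3 - (3/14)·R2
REF = 
  [    -4,     -2,      1]
  [     0,      7,      2]
  [     0,      0, 149/28]
Pivot columns: 1, 2, 3 → 3 pivots.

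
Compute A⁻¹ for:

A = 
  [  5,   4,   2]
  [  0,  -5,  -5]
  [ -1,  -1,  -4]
det(A) = (5)·((-5)(-4) - (-5)(-1)) - (4)·((0)(-4) - (-5)(-1)) + (2)·((0)(-1) - (-5)(-1))
  = (5)(15) - (4)(-5) + (2)(-5)
  = 85
det(A) = 85 ≠ 0, so A is invertible.

Cofactors Cᵢⱼ = (-1)ⁱ⁺ʲ·Mᵢⱼ:
C = 
  [ 15,   5,  -5]
  [ 14, -18,   1]
  [-10,  25, -25]

adj(A) = Cᵀ:
adj(A) = 
  [ 15,  14, -10]
  [  5, -18,  25]
  [ -5,   1, -25]

A⁻¹ = (1/85) · adj(A):
A⁻¹ = 
  [  3/17,  14/85,  -2/17]
  [  1/17, -18/85,   5/17]
  [ -1/17,   1/85,  -5/17]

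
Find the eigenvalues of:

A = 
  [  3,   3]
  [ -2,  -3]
tr(A) = 0, det(A) = -3
Characteristic polynomial: λ² - tr(A)λ + det(A) = λ² - 3
λ² - 3 = 0  ⇒  λ = (0 ± √((0)² - 4·(-3)))/2 = (0 ± √(12))/2
  = √3,  -√3

λ = √3, -√3  (≈ 1.732, -1.732)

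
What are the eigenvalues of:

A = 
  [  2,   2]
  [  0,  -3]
λ = 2, -3

tr(A) = -1, det(A) = -6
Characteristic polynomial: λ² - tr(A)λ + det(A) = λ² + λ - 6
λ² + λ - 6 = (λ + 3)(λ - 2)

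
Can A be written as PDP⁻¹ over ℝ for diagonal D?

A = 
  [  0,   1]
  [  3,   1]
Yes

tr(A) = 1, det(A) = -3
Characteristic polynomial: λ² - tr(A)λ + det(A) = λ² - λ - 3
λ² - λ - 3 = 0  ⇒  λ = (1 ± √((-1)² - 4·(-3)))/2 = (1 ± √(13))/2
  = (1 + √13)/2,  (1 - √13)/2
Eigenvalues: (1 + √13)/2, (1 - √13)/2  (≈ 2.303, -1.303)
The two irrational eigenvalues are distinct (simple), so each has alg. mult. = geom. mult. = 1.
Sum of geometric multiplicities equals n, so A has n independent eigenvectors.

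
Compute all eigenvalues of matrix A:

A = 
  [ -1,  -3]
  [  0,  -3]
λ = -1, -3

tr(A) = -4, det(A) = 3
Characteristic polynomial: λ² - tr(A)λ + det(A) = λ² + 4λ + 3
λ² + 4λ + 3 = (λ + 3)(λ + 1)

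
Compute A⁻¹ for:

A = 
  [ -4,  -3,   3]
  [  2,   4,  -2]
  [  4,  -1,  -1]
det(A) = (-4)·((4)(-1) - (-2)(-1)) - (-3)·((2)(-1) - (-2)(4)) + (3)·((2)(-1) - (4)(4))
  = (-4)(-6) - (-3)(6) + (3)(-18)
  = -12
det(A) = -12 ≠ 0, so A is invertible.

Cofactors Cᵢⱼ = (-1)ⁱ⁺ʲ·Mᵢⱼ:
C = 
  [ -6,  -6, -18]
  [ -6,  -8, -16]
  [ -6,  -2, -10]

adj(A) = Cᵀ:
adj(A) = 
  [ -6,  -6,  -6]
  [ -6,  -8,  -2]
  [-18, -16, -10]

A⁻¹ = (-1/12) · adj(A):
A⁻¹ = 
  [1/2, 1/2, 1/2]
  [1/2, 2/3, 1/6]
  [3/2, 4/3, 5/6]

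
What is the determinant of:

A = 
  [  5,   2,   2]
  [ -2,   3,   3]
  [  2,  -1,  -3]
-38

Cofactor expansion along row 1:
det(A) = (5)·((3)(-3) - (3)(-1)) - (2)·((-2)(-3) - (3)(2)) + (2)·((-2)(-1) - (3)(2))
  = (5)(-6) - (2)(0) + (2)(-4)
  = -38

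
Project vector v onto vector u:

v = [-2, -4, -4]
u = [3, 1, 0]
proj_u(v) = [-3, -1, 0]

v·u = (-2)(3) + (-4)(1) + (-4)(0) = -10
u·u = (3)² + (1)² + (0)² = 10
proj_u(v) = (v·u / u·u) × u = (-10/10) × u = (-1) × u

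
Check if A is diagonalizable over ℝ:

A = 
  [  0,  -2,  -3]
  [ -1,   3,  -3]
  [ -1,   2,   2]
No

Characteristic polynomial: det(λI - A) = λ³ - 5λ² + 7λ + 13
Testing integer divisors of the constant term: p(-1) = 0, so (λ + 1) is a factor:
p(λ) = (λ + 1)(λ² - 6λ + 13)
λ² - 6λ + 13 = 0  ⇒  λ = (6 ± √((-6)² - 4·(13)))/2 = (6 ± √(-16))/2
  = 3 + 2i,  3 - 2i
Eigenvalues: -1, 3 + 2i, 3 - 2i  (≈ -1, 3 + 2i, 3 - 2i)
Has complex eigenvalues (not diagonalizable over ℝ).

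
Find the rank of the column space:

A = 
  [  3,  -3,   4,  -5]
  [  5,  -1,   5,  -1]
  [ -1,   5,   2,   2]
dim(Col(A)) = 3

Row reduce:
R2 → R2 - (5/3)·R1
R3 → R3 + (1/3)·R1
R3 → R3 - (1)·R2
REF = 
  [   3,   -3,    4,   -5]
  [   0,    4, -5/3, 22/3]
  [   0,    0,    5,   -7]
Pivot columns: 1, 2, 3 → 3 pivots.
dim(Col(A)) = number of pivot columns = 3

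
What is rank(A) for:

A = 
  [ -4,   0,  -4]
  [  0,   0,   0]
rank(A) = 1

Row reduce:
(no row operations needed)
REF = 
  [ -4,   0,  -4]
  [  0,   0,   0]
Pivot columns: 1 → 1 pivot.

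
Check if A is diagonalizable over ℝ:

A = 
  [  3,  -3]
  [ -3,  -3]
Yes

tr(A) = 0, det(A) = -18
Characteristic polynomial: λ² - tr(A)λ + det(A) = λ² - 18
λ² - 18 = 0  ⇒  λ = (0 ± √((0)² - 4·(-18)))/2 = (0 ± √(72))/2
  = 3√2,  -3√2
Eigenvalues: 3√2, -3√2  (≈ 4.243, -4.243)
The two irrational eigenvalues are distinct (simple), so each has alg. mult. = geom. mult. = 1.
Sum of geometric multiplicities equals n, so A has n independent eigenvectors.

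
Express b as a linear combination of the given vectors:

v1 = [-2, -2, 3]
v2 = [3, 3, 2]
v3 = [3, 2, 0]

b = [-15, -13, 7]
c1 = 3, c2 = -1, c3 = -2

b = 3·v1 + -1·v2 + -2·v3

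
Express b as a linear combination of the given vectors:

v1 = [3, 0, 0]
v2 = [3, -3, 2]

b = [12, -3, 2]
c1 = 3, c2 = 1

b = 3·v1 + 1·v2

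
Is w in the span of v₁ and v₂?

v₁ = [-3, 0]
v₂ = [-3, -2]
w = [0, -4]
Yes

Form the augmented matrix and row-reduce:
[v₁|v₂|w] = 
  [ -3,  -3,   0]
  [  0,  -2,  -4]
(already in echelon form — no row operations needed)

No row of the form [0 0 | nonzero], so the system is consistent. Back-substitution gives c₁ = -2, c₂ = 2: w = (-2)·v₁ + (2)·v₂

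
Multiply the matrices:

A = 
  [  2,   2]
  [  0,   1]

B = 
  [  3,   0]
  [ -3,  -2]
AB = 
  [  0,  -4]
  [ -3,  -2]

A is 2×2 and B is 2×2, so AB is 2×2. Each entry is (row of A)·(column of B):
AB[1,1] = (2)(3) + (2)(-3) = 0
AB[1,2] = (2)(0) + (2)(-2) = -4
AB[2,1] = (0)(3) + (1)(-3) = -3
AB[2,2] = (0)(0) + (1)(-2) = -2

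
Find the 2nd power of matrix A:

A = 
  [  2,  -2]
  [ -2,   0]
A² = A·A:
A²[1,1] = (2)(2) + (-2)(-2) = 8
A²[1,2] = (2)(-2) + (-2)(0) = -4
A²[2,1] = (-2)(2) + (0)(-2) = -4
A²[2,2] = (-2)(-2) + (0)(0) = 4
A² = 
  [  8,  -4]
  [ -4,   4]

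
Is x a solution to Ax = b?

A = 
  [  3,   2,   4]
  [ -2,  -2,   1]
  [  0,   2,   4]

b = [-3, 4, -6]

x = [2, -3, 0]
No

Ax = [0, 2, -6] ≠ b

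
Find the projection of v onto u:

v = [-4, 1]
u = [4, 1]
v·u = (-4)(4) + (1)(1) = -15
u·u = (4)² + (1)² = 17
proj_u(v) = (v·u / u·u) × u = (-15/17) × u

proj_u(v) = [-60/17, -15/17]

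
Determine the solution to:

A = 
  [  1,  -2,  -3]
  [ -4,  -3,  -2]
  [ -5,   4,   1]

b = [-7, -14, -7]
x = [2, 0, 3]

Row reduce the augmented matrix [A|b]:
R2 → R2 + (4)·R1
R3 → R3 + (5)·R1
R3 → R3 - (6/11)·R2
REF = 
  [      1,      -2,      -3,      -7]
  [      0,     -11,     -14,     -42]
  [      0,       0,  -70/11, -210/11]

Back-substitution:
x₃ = (-210/11) / (-70/11) = 3
x₂ = (-42 - (-14)(3)) / (-11) = 0
x₁ = (-7 - (-2)(0) - (-3)(3)) / 1 = 2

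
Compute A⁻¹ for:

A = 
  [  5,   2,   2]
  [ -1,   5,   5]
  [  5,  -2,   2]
det(A) = (5)·((5)(2) - (5)(-2)) - (2)·((-1)(2) - (5)(5)) + (2)·((-1)(-2) - (5)(5))
  = (5)(20) - (2)(-27) + (2)(-23)
  = 108
det(A) = 108 ≠ 0, so A is invertible.

Cofactors Cᵢⱼ = (-1)ⁱ⁺ʲ·Mᵢⱼ:
C = 
  [ 20,  27, -23]
  [ -8,   0,  20]
  [  0, -27,  27]

adj(A) = Cᵀ:
adj(A) = 
  [ 20,  -8,   0]
  [ 27,   0, -27]
  [-23,  20,  27]

A⁻¹ = (1/108) · adj(A):
A⁻¹ = 
  [   5/27,   -2/27,       0]
  [    1/4,       0,    -1/4]
  [-23/108,    5/27,     1/4]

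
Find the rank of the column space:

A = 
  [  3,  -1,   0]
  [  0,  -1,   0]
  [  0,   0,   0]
Row reduce:
(no row operations needed)
REF = 
  [  3,  -1,   0]
  [  0,  -1,   0]
  [  0,   0,   0]
Pivot columns: 1, 2 → 2 pivots.
dim(Col(A)) = number of pivot columns = 2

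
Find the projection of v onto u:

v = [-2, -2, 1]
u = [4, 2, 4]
proj_u(v) = [-8/9, -4/9, -8/9]

v·u = (-2)(4) + (-2)(2) + (1)(4) = -8
u·u = (4)² + (2)² + (4)² = 36
proj_u(v) = (v·u / u·u) × u = (-8/36) × u = (-2/9) × u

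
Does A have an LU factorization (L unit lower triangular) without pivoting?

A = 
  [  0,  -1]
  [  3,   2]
No.
A[1,1] = 0 but A[2,1] = 3 ≠ 0. Any LU with L unit lower triangular has (LU)[1,1] = U[1,1] and (LU)[2,1] = L[2,1]·U[1,1]; matching A forces U[1,1] = 0, which then forces (LU)[2,1] = 0 ≠ 3. A row swap (pivoting) is required.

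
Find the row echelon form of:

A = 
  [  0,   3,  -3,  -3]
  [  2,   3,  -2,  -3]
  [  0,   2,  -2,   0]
Row operations:
Swap R1 ↔ R2
R3 → R3 - (2/3)·R2

Resulting echelon form:
REF = 
  [  2,   3,  -2,  -3]
  [  0,   3,  -3,  -3]
  [  0,   0,   0,   2]

Rank = 3 (number of non-zero pivot rows).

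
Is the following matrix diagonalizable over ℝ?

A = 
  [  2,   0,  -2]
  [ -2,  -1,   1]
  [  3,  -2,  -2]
No

Characteristic polynomial: det(λI - A) = λ³ + λ² + 4λ + 6
By the rational root theorem any rational root is an integer dividing 6; none of those is a root, so p(λ) has no rational roots and hence (being an irreducible cubic) no repeated roots.
Discriminant of the cubic: Δ = -804
Δ < 0 ⇒ one real eigenvalue and a complex-conjugate pair: λ ≈ 0.1722 + 2.106i, 0.1722 - 2.106i, -1.344
Has complex eigenvalues (not diagonalizable over ℝ).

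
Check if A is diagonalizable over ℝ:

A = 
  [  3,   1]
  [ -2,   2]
No

tr(A) = 5, det(A) = 8
Characteristic polynomial: λ² - tr(A)λ + det(A) = λ² - 5λ + 8
λ² - 5λ + 8 = 0  ⇒  λ = (5 ± √((-5)² - 4·(8)))/2 = (5 ± √(-7))/2
  = (5 + i√7)/2,  (5 - i√7)/2
Eigenvalues: (5 + i√7)/2, (5 - i√7)/2  (≈ 2.5 + 1.323i, 2.5 - 1.323i)
Has complex eigenvalues (not diagonalizable over ℝ).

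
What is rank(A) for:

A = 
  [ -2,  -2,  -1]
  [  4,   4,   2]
Row reduce:
R2 → R2 + (2)·R1
REF = 
  [ -2,  -2,  -1]
  [  0,   0,   0]
Pivot columns: 1 → 1 pivot.

rank(A) = 1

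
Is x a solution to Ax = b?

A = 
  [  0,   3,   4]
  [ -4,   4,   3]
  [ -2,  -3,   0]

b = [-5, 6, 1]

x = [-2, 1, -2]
Yes

Ax = [-5, 6, 1] = b ✓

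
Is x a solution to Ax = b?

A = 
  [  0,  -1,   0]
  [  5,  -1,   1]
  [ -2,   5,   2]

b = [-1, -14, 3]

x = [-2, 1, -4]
No

Ax = [-1, -15, 1] ≠ b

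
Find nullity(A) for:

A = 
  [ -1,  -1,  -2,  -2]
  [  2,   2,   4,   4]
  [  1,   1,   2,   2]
nullity(A) = 3

Row reduce:
R2 → R2 + (2)·R1
R3 → R3 + (1)·R1
REF = 
  [ -1,  -1,  -2,  -2]
  [  0,   0,   0,   0]
  [  0,   0,   0,   0]
Pivot columns: 1 → 1 pivot.
rank(A) = 1, so nullity(A) = 4 - 1 = 3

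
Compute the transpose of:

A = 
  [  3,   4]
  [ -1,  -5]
Aᵀ = 
  [  3,  -1]
  [  4,  -5]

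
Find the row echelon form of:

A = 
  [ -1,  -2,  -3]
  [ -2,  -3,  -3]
Row operations:
R2 → R2 - (2)·R1

Resulting echelon form:
REF = 
  [ -1,  -2,  -3]
  [  0,   1,   3]

Rank = 2 (number of non-zero pivot rows).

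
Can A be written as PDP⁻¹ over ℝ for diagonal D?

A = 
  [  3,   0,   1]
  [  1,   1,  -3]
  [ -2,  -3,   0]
No

Characteristic polynomial: det(λI - A) = λ³ - 4λ² - 4λ + 28
By the rational root theorem any rational root is an integer dividing 28; none of those is a root, so p(λ) has no rational roots and hence (being an irreducible cubic) no repeated roots.
Discriminant of the cubic: Δ = -5424
Δ < 0 ⇒ one real eigenvalue and a complex-conjugate pair: λ ≈ 3.211 + 1.116i, 3.211 - 1.116i, -2.422
Has complex eigenvalues (not diagonalizable over ℝ).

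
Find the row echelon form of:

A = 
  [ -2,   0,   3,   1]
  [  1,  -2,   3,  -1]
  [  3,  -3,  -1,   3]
Row operations:
R2 → R2 + (1/2)·R1
R3 → R3 + (3/2)·R1
R3 → R3 - (3/2)·R2

Resulting echelon form:
REF = 
  [   -2,     0,     3,     1]
  [    0,    -2,   9/2,  -1/2]
  [    0,     0, -13/4,  21/4]

Rank = 3 (number of non-zero pivot rows).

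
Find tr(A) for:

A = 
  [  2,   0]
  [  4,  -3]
-1

tr(A) = 2 + -3 = -1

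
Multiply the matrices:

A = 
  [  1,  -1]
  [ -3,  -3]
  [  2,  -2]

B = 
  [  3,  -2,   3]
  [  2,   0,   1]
A is 3×2 and B is 2×3, so AB is 3×3. Each entry is (row of A)·(column of B):
AB[1,1] = (1)(3) + (-1)(2) = 1
AB[1,2] = (1)(-2) + (-1)(0) = -2
AB[1,3] = (1)(3) + (-1)(1) = 2
AB[2,1] = (-3)(3) + (-3)(2) = -15
AB[2,2] = (-3)(-2) + (-3)(0) = 6
AB[2,3] = (-3)(3) + (-3)(1) = -12
AB[3,1] = (2)(3) + (-2)(2) = 2
AB[3,2] = (2)(-2) + (-2)(0) = -4
AB[3,3] = (2)(3) + (-2)(1) = 4

AB = 
  [  1,  -2,   2]
  [-15,   6, -12]
  [  2,  -4,   4]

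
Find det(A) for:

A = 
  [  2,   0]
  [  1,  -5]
-10

For a 2×2 matrix, det = ad - bc = (2)(-5) - (0)(1) = -10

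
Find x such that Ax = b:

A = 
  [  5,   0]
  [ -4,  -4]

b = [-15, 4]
x = [-3, 2]

Row reduce the augmented matrix [A|b]:
R2 → R2 + (4/5)·R1
REF = 
  [  5,   0, -15]
  [  0,  -4,  -8]

Back-substitution:
x₂ = (-8) / (-4) = 2
x₁ = (-15 - (0)(2)) / 5 = -3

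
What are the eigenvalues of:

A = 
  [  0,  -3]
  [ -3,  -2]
tr(A) = -2, det(A) = -9
Characteristic polynomial: λ² - tr(A)λ + det(A) = λ² + 2λ - 9
λ² + 2λ - 9 = 0  ⇒  λ = (-2 ± √((2)² - 4·(-9)))/2 = (-2 ± √(40))/2
  = -1 + √10,  -1 - √10

λ = -1 + √10, -1 - √10  (≈ 2.162, -4.162)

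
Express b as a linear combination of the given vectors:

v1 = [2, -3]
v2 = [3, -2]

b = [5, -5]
c1 = 1, c2 = 1

b = 1·v1 + 1·v2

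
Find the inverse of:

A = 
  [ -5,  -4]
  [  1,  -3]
det(A) = (-5)(-3) - (-4)(1) = 19
For a 2×2 matrix, A⁻¹ = (1/det(A)) · [[d, -b], [-c, a]]
    = (1/19) · [[-3, 4], [-1, -5]]

A⁻¹ = 
  [-3/19,  4/19]
  [-1/19, -5/19]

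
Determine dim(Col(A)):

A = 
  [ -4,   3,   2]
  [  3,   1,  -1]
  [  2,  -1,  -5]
Row reduce:
R2 → R2 + (3/4)·R1
R3 → R3 + (1/2)·R1
R3 → R3 - (2/13)·R2
REF = 
  [    -4,      3,      2]
  [     0,   13/4,    1/2]
  [     0,      0, -53/13]
Pivot columns: 1, 2, 3 → 3 pivots.
dim(Col(A)) = number of pivot columns = 3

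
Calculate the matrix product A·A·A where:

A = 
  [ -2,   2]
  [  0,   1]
A^3 = 
  [ -8,   6]
  [  0,   1]

A² = A·A:
A²[1,1] = (-2)(-2) + (2)(0) = 4
A²[1,2] = (-2)(2) + (2)(1) = -2
A²[2,1] = (0)(-2) + (1)(0) = 0
A²[2,2] = (0)(2) + (1)(1) = 1
A² = 
  [  4,  -2]
  [  0,   1]

A^3 = A^2·A:
A^3[1,1] = (4)(-2) + (-2)(0) = -8
A^3[1,2] = (4)(2) + (-2)(1) = 6
A^3[2,1] = (0)(-2) + (1)(0) = 0
A^3[2,2] = (0)(2) + (1)(1) = 1
A^3 = 
  [ -8,   6]
  [  0,   1]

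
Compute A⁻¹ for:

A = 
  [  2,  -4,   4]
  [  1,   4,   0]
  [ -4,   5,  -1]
det(A) = (2)·((4)(-1) - (0)(5)) - (-4)·((1)(-1) - (0)(-4)) + (4)·((1)(5) - (4)(-4))
  = (2)(-4) - (-4)(-1) + (4)(21)
  = 72
det(A) = 72 ≠ 0, so A is invertible.

Cofactors Cᵢⱼ = (-1)ⁱ⁺ʲ·Mᵢⱼ:
C = 
  [ -4,   1,  21]
  [ 16,  14,   6]
  [-16,   4,  12]

adj(A) = Cᵀ:
adj(A) = 
  [ -4,  16, -16]
  [  1,  14,   4]
  [ 21,   6,  12]

A⁻¹ = (1/72) · adj(A):
A⁻¹ = 
  [-1/18,   2/9,  -2/9]
  [ 1/72,  7/36,  1/18]
  [ 7/24,  1/12,   1/6]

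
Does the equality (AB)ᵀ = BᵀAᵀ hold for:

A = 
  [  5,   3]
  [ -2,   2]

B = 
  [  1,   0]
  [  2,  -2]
Yes

(AB)ᵀ = 
  [ 11,   2]
  [ -6,  -4]

BᵀAᵀ = 
  [ 11,   2]
  [ -6,  -4]

Both sides are equal — this is the standard identity (AB)ᵀ = BᵀAᵀ, which holds for all A, B.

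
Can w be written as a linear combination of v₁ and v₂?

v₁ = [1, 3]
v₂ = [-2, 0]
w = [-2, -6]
Yes

Form the augmented matrix and row-reduce:
[v₁|v₂|w] = 
  [  1,  -2,  -2]
  [  3,   0,  -6]
R2 → R2 - (3)·R1
REF = 
  [  1,  -2,  -2]
  [  0,   6,   0]

No row of the form [0 0 | nonzero], so the system is consistent. Back-substitution gives c₁ = -2, c₂ = 0: w = (-2)·v₁ + (0)·v₂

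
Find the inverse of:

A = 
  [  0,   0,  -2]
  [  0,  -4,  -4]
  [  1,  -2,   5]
det(A) = (0)·((-4)(5) - (-4)(-2)) - (0)·((0)(5) - (-4)(1)) + (-2)·((0)(-2) - (-4)(1))
  = (0)(-28) - (0)(4) + (-2)(4)
  = -8
det(A) = -8 ≠ 0, so A is invertible.

Cofactors Cᵢⱼ = (-1)ⁱ⁺ʲ·Mᵢⱼ:
C = 
  [-28,  -4,   4]
  [  4,   2,   0]
  [ -8,   0,   0]

adj(A) = Cᵀ:
adj(A) = 
  [-28,   4,  -8]
  [ -4,   2,   0]
  [  4,   0,   0]

A⁻¹ = (-1/8) · adj(A):
A⁻¹ = 
  [ 7/2, -1/2,    1]
  [ 1/2, -1/4,    0]
  [-1/2,    0,    0]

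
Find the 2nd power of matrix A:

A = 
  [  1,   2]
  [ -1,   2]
A² = A·A:
A²[1,1] = (1)(1) + (2)(-1) = -1
A²[1,2] = (1)(2) + (2)(2) = 6
A²[2,1] = (-1)(1) + (2)(-1) = -3
A²[2,2] = (-1)(2) + (2)(2) = 2
A² = 
  [ -1,   6]
  [ -3,   2]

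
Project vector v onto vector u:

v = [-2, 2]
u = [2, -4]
proj_u(v) = [-6/5, 12/5]

v·u = (-2)(2) + (2)(-4) = -12
u·u = (2)² + (-4)² = 20
proj_u(v) = (v·u / u·u) × u = (-12/20) × u = (-3/5) × u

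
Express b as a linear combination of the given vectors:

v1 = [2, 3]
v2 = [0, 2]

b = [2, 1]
c1 = 1, c2 = -1

b = 1·v1 + -1·v2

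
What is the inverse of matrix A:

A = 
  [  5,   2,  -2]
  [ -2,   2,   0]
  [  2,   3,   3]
det(A) = (5)·((2)(3) - (0)(3)) - (2)·((-2)(3) - (0)(2)) + (-2)·((-2)(3) - (2)(2))
  = (5)(6) - (2)(-6) + (-2)(-10)
  = 62
det(A) = 62 ≠ 0, so A is invertible.

Cofactors Cᵢⱼ = (-1)ⁱ⁺ʲ·Mᵢⱼ:
C = 
  [  6,   6, -10]
  [-12,  19, -11]
  [  4,   4,  14]

adj(A) = Cᵀ:
adj(A) = 
  [  6, -12,   4]
  [  6,  19,   4]
  [-10, -11,  14]

A⁻¹ = (1/62) · adj(A):
A⁻¹ = 
  [  3/31,  -6/31,   2/31]
  [  3/31,  19/62,   2/31]
  [ -5/31, -11/62,   7/31]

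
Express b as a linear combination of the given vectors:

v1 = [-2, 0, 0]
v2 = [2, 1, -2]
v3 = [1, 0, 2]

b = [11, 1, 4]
c1 = -3, c2 = 1, c3 = 3

b = -3·v1 + 1·v2 + 3·v3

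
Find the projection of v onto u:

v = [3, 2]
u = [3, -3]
v·u = (3)(3) + (2)(-3) = 3
u·u = (3)² + (-3)² = 18
proj_u(v) = (v·u / u·u) × u = (3/18) × u = (1/6) × u

proj_u(v) = [1/2, -1/2]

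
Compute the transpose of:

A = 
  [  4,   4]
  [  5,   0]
Aᵀ = 
  [  4,   5]
  [  4,   0]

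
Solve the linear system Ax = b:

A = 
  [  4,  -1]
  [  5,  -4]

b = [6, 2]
Row reduce the augmented matrix [A|b]:
R2 → R2 - (5/4)·R1
REF = 
  [    4,    -1,     6]
  [    0, -11/4, -11/2]

Back-substitution:
x₂ = (-11/2) / (-11/4) = 2
x₁ = (6 - (-1)(2)) / 4 = 2

x = [2, 2]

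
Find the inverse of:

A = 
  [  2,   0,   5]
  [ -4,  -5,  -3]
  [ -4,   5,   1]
det(A) = (2)·((-5)(1) - (-3)(5)) - (0)·((-4)(1) - (-3)(-4)) + (5)·((-4)(5) - (-5)(-4))
  = (2)(10) - (0)(-16) + (5)(-40)
  = -180
det(A) = -180 ≠ 0, so A is invertible.

Cofactors Cᵢⱼ = (-1)ⁱ⁺ʲ·Mᵢⱼ:
C = 
  [ 10,  16, -40]
  [ 25,  22, -10]
  [ 25, -14, -10]

adj(A) = Cᵀ:
adj(A) = 
  [ 10,  25,  25]
  [ 16,  22, -14]
  [-40, -10, -10]

A⁻¹ = (-1/180) · adj(A):
A⁻¹ = 
  [ -1/18,  -5/36,  -5/36]
  [ -4/45, -11/90,   7/90]
  [   2/9,   1/18,   1/18]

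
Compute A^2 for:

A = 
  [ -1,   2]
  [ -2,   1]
A² = A·A:
A²[1,1] = (-1)(-1) + (2)(-2) = -3
A²[1,2] = (-1)(2) + (2)(1) = 0
A²[2,1] = (-2)(-1) + (1)(-2) = 0
A²[2,2] = (-2)(2) + (1)(1) = -3
A² = 
  [ -3,   0]
  [  0,  -3]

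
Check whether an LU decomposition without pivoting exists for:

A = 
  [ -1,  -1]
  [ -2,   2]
Yes.
A[1,1] = -1 ≠ 0, so Gaussian elimination proceeds without a row swap: multiplier ℓ₂₁ = (-2)/(-1) = 2, and U[2,2] = 2 - (2)(-1) = 4.
L = 
  [  1,   0]
  [  2,   1]
U = 
  [ -1,  -1]
  [  0,   4]
Check row 2 of LU: [(2)(-1), (2)(-1) + 4] = [-2, 2] = row 2 of A ✓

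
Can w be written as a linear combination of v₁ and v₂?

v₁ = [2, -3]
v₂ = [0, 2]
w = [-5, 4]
Yes

Form the augmented matrix and row-reduce:
[v₁|v₂|w] = 
  [  2,   0,  -5]
  [ -3,   2,   4]
R2 → R2 + (3/2)·R1
REF = 
  [   2,    0,   -5]
  [   0,    2, -7/2]

No row of the form [0 0 | nonzero], so the system is consistent. Back-substitution gives c₁ = -5/2, c₂ = -7/4: w = (-5/2)·v₁ + (-7/4)·v₂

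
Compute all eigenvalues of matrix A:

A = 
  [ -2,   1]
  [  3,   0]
tr(A) = -2, det(A) = -3
Characteristic polynomial: λ² - tr(A)λ + det(A) = λ² + 2λ - 3
λ² + 2λ - 3 = (λ + 3)(λ - 1)

λ = 1, -3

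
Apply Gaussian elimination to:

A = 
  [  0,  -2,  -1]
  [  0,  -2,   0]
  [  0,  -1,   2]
Row operations:
R2 → R2 - (1)·R1
R3 → R3 - (1/2)·R1
R3 → R3 - (5/2)·R2

Resulting echelon form:
REF = 
  [  0,  -2,  -1]
  [  0,   0,   1]
  [  0,   0,   0]

Rank = 2 (number of non-zero pivot rows).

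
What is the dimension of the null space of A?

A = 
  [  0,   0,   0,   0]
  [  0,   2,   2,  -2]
nullity(A) = 3

Row reduce:
Swap R1 ↔ R2
REF = 
  [  0,   2,   2,  -2]
  [  0,   0,   0,   0]
Pivot columns: 2 → 1 pivot.
rank(A) = 1, so nullity(A) = 4 - 1 = 3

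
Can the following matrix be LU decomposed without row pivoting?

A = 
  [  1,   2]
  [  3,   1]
Yes.
A[1,1] = 1 ≠ 0, so Gaussian elimination proceeds without a row swap: multiplier ℓ₂₁ = (3)/(1) = 3, and U[2,2] = 1 - (3)(2) = -5.
L = 
  [  1,   0]
  [  3,   1]
U = 
  [  1,   2]
  [  0,  -5]
Check row 2 of LU: [(3)(1), (3)(2) + (-5)] = [3, 1] = row 2 of A ✓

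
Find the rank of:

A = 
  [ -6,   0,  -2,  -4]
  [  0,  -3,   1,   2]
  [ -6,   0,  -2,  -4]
Row reduce:
R3 → R3 - (1)·R1
REF = 
  [ -6,   0,  -2,  -4]
  [  0,  -3,   1,   2]
  [  0,   0,   0,   0]
Pivot columns: 1, 2 → 2 pivots.

rank(A) = 2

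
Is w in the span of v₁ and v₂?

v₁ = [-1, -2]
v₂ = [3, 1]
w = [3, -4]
Yes

Form the augmented matrix and row-reduce:
[v₁|v₂|w] = 
  [ -1,   3,   3]
  [ -2,   1,  -4]
R2 → R2 - (2)·R1
REF = 
  [ -1,   3,   3]
  [  0,  -5, -10]

No row of the form [0 0 | nonzero], so the system is consistent. Back-substitution gives c₁ = 3, c₂ = 2: w = (3)·v₁ + (2)·v₂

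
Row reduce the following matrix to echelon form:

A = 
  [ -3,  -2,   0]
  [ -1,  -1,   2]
Row operations:
R2 → R2 - (1/3)·R1

Resulting echelon form:
REF = 
  [  -3,   -2,    0]
  [   0, -1/3,    2]

Rank = 2 (number of non-zero pivot rows).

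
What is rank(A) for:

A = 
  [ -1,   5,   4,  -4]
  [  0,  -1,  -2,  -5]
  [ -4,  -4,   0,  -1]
rank(A) = 3

Row reduce:
R3 → R3 - (4)·R1
R3 → R3 - (24)·R2
REF = 
  [ -1,   5,   4,  -4]
  [  0,  -1,  -2,  -5]
  [  0,   0,  32, 135]
Pivot columns: 1, 2, 3 → 3 pivots.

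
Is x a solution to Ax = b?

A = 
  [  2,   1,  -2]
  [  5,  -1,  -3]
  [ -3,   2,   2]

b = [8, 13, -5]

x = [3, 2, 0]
Yes

Ax = [8, 13, -5] = b ✓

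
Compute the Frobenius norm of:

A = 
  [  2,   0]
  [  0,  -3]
||A||_F = 3.606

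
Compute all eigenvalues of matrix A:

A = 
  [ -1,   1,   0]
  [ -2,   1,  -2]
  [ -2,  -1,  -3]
λ = -1, 1, -3

Characteristic polynomial: det(λI - A) = λ³ + 3λ² - λ - 3
Testing integer divisors of the constant term: p(-1) = 0, so (λ + 1) is a factor:
p(λ) = (λ + 1)(λ² + 2λ - 3)
λ² + 2λ - 3 = (λ + 3)(λ - 1)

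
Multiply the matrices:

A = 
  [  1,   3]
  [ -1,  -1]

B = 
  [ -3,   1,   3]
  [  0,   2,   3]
AB = 
  [ -3,   7,  12]
  [  3,  -3,  -6]

A is 2×2 and B is 2×3, so AB is 2×3. Each entry is (row of A)·(column of B):
AB[1,1] = (1)(-3) + (3)(0) = -3
AB[1,2] = (1)(1) + (3)(2) = 7
AB[1,3] = (1)(3) + (3)(3) = 12
AB[2,1] = (-1)(-3) + (-1)(0) = 3
AB[2,2] = (-1)(1) + (-1)(2) = -3
AB[2,3] = (-1)(3) + (-1)(3) = -6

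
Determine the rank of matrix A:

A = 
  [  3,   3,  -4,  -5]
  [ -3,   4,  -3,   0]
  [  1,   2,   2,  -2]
Row reduce:
R2 → R2 + (1)·R1
R3 → R3 - (1/3)·R1
R3 → R3 - (1/7)·R2
REF = 
  [   3,    3,   -4,   -5]
  [   0,    7,   -7,   -5]
  [   0,    0, 13/3, 8/21]
Pivot columns: 1, 2, 3 → 3 pivots.

rank(A) = 3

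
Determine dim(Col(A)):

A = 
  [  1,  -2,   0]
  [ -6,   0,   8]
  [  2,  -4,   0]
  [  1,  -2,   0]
dim(Col(A)) = 2

Row reduce:
R2 → R2 + (6)·R1
R3 → R3 - (2)·R1
R4 → R4 - (1)·R1
REF = 
  [  1,  -2,   0]
  [  0, -12,   8]
  [  0,   0,   0]
  [  0,   0,   0]
Pivot columns: 1, 2 → 2 pivots.
dim(Col(A)) = number of pivot columns = 2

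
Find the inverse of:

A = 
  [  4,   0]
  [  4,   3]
det(A) = (4)(3) - (0)(4) = 12
For a 2×2 matrix, A⁻¹ = (1/det(A)) · [[d, -b], [-c, a]]
    = (1/12) · [[3, 0], [-4, 4]]

A⁻¹ = 
  [ 1/4,    0]
  [-1/3,  1/3]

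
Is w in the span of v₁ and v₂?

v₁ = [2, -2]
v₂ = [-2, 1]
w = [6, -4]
Yes

Form the augmented matrix and row-reduce:
[v₁|v₂|w] = 
  [  2,  -2,   6]
  [ -2,   1,  -4]
R2 → R2 + (1)·R1
REF = 
  [  2,  -2,   6]
  [  0,  -1,   2]

No row of the form [0 0 | nonzero], so the system is consistent. Back-substitution gives c₁ = 1, c₂ = -2: w = (1)·v₁ + (-2)·v₂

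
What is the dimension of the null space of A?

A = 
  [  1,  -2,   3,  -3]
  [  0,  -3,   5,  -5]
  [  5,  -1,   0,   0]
nullity(A) = 2

Row reduce:
R3 → R3 - (5)·R1
R3 → R3 + (3)·R2
REF = 
  [  1,  -2,   3,  -3]
  [  0,  -3,   5,  -5]
  [  0,   0,   0,   0]
Pivot columns: 1, 2 → 2 pivots.
rank(A) = 2, so nullity(A) = 4 - 2 = 2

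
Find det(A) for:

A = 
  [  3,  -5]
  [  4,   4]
For a 2×2 matrix, det = ad - bc = (3)(4) - (-5)(4) = 32

det(A) = 32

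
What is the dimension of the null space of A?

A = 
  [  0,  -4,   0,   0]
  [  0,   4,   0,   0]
nullity(A) = 3

Row reduce:
R2 → R2 + (1)·R1
REF = 
  [  0,  -4,   0,   0]
  [  0,   0,   0,   0]
Pivot columns: 2 → 1 pivot.
rank(A) = 1, so nullity(A) = 4 - 1 = 3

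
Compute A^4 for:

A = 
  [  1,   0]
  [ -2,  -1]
A^4 = 
  [  1,   0]
  [  0,   1]

A² = A·A:
A²[1,1] = (1)(1) + (0)(-2) = 1
A²[1,2] = (1)(0) + (0)(-1) = 0
A²[2,1] = (-2)(1) + (-1)(-2) = 0
A²[2,2] = (-2)(0) + (-1)(-1) = 1
A² = 
  [  1,   0]
  [  0,   1]

A^3 = A^2·A:
A^3[1,1] = (1)(1) + (0)(-2) = 1
A^3[1,2] = (1)(0) + (0)(-1) = 0
A^3[2,1] = (0)(1) + (1)(-2) = -2
A^3[2,2] = (0)(0) + (1)(-1) = -1
A^3 = 
  [  1,   0]
  [ -2,  -1]

A^4 = A^3·A:
A^4[1,1] = (1)(1) + (0)(-2) = 1
A^4[1,2] = (1)(0) + (0)(-1) = 0
A^4[2,1] = (-2)(1) + (-1)(-2) = 0
A^4[2,2] = (-2)(0) + (-1)(-1) = 1
A^4 = 
  [  1,   0]
  [  0,   1]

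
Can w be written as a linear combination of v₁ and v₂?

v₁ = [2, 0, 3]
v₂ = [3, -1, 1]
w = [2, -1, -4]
No

Form the augmented matrix and row-reduce:
[v₁|v₂|w] = 
  [  2,   3,   2]
  [  0,  -1,  -1]
  [  3,   1,  -4]
R3 → R3 - (3/2)·R1
R3 → R3 - (7/2)·R2
REF = 
  [   2,    3,    2]
  [   0,   -1,   -1]
  [   0,    0, -7/2]

Row 3 reads [0 0 | -7/2], i.e. 0 = -7/2, so the system is inconsistent and w ∉ span{v₁, v₂}.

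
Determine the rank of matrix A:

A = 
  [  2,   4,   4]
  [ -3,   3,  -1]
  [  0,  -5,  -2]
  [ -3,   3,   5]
Row reduce:
R2 → R2 + (3/2)·R1
R4 → R4 + (3/2)·R1
R3 → R3 + (5/9)·R2
R4 → R4 - (1)·R2
R4 → R4 - (54/7)·R3
REF = 
  [  2,   4,   4]
  [  0,   9,   5]
  [  0,   0, 7/9]
  [  0,   0,   0]
Pivot columns: 1, 2, 3 → 3 pivots.

rank(A) = 3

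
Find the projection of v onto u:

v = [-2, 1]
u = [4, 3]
proj_u(v) = [-4/5, -3/5]

v·u = (-2)(4) + (1)(3) = -5
u·u = (4)² + (3)² = 25
proj_u(v) = (v·u / u·u) × u = (-5/25) × u = (-1/5) × u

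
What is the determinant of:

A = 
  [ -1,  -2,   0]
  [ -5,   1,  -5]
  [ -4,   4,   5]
Cofactor expansion along row 1:
det(A) = (-1)·((1)(5) - (-5)(4)) - (-2)·((-5)(5) - (-5)(-4)) + (0)·((-5)(4) - (1)(-4))
  = (-1)(25) - (-2)(-45) + (0)(-16)
  = -115

det(A) = -115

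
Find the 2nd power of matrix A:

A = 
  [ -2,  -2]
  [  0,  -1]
A² = A·A:
A²[1,1] = (-2)(-2) + (-2)(0) = 4
A²[1,2] = (-2)(-2) + (-2)(-1) = 6
A²[2,1] = (0)(-2) + (-1)(0) = 0
A²[2,2] = (0)(-2) + (-1)(-1) = 1
A² = 
  [  4,   6]
  [  0,   1]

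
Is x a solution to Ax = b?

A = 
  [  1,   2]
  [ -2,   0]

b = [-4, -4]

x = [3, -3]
No

Ax = [-3, -6] ≠ b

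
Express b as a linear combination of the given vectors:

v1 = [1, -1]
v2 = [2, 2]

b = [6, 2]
c1 = 2, c2 = 2

b = 2·v1 + 2·v2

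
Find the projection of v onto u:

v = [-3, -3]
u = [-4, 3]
v·u = (-3)(-4) + (-3)(3) = 3
u·u = (-4)² + (3)² = 25
proj_u(v) = (v·u / u·u) × u = (3/25) × u

proj_u(v) = [-12/25, 9/25]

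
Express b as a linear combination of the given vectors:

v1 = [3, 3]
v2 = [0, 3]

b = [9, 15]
c1 = 3, c2 = 2

b = 3·v1 + 2·v2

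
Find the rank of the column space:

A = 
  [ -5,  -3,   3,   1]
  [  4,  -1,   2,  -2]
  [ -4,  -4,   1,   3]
Row reduce:
R2 → R2 + (4/5)·R1
R3 → R3 - (4/5)·R1
R3 → R3 - (8/17)·R2
REF = 
  [    -5,     -3,      3,      1]
  [     0,  -17/5,   22/5,   -6/5]
  [     0,      0, -59/17,  47/17]
Pivot columns: 1, 2, 3 → 3 pivots.
dim(Col(A)) = number of pivot columns = 3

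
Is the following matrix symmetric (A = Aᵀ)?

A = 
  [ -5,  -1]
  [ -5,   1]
No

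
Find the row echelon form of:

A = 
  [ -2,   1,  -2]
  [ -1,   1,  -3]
Row operations:
R2 → R2 - (1/2)·R1

Resulting echelon form:
REF = 
  [ -2,   1,  -2]
  [  0, 1/2,  -2]

Rank = 2 (number of non-zero pivot rows).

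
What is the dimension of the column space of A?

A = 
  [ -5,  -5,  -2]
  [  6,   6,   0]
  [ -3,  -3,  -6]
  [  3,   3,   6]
Row reduce:
R2 → R2 + (6/5)·R1
R3 → R3 - (3/5)·R1
R4 → R4 + (3/5)·R1
R3 → R3 - (2)·R2
R4 → R4 + (2)·R2
REF = 
  [   -5,    -5,    -2]
  [    0,     0, -12/5]
  [    0,     0,     0]
  [    0,     0,     0]
Pivot columns: 1, 3 → 2 pivots.
dim(Col(A)) = number of pivot columns = 2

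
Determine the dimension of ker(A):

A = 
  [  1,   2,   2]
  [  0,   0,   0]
nullity(A) = 2

Row reduce:
(no row operations needed)
REF = 
  [  1,   2,   2]
  [  0,   0,   0]
Pivot columns: 1 → 1 pivot.
rank(A) = 1, so nullity(A) = 3 - 1 = 2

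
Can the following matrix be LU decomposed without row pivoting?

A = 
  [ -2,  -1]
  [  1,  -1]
Yes.
A[1,1] = -2 ≠ 0, so Gaussian elimination proceeds without a row swap: multiplier ℓ₂₁ = (1)/(-2) = -1/2, and U[2,2] = -1 - (-1/2)(-1) = -3/2.
L = 
  [   1,    0]
  [-1/2,    1]
U = 
  [  -2,   -1]
  [   0, -3/2]
Check row 2 of LU: [(-1/2)(-2), (-1/2)(-1) + (-3/2)] = [1, -1] = row 2 of A ✓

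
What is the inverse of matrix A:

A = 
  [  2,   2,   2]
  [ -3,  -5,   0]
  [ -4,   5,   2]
det(A) = (2)·((-5)(2) - (0)(5)) - (2)·((-3)(2) - (0)(-4)) + (2)·((-3)(5) - (-5)(-4))
  = (2)(-10) - (2)(-6) + (2)(-35)
  = -78
det(A) = -78 ≠ 0, so A is invertible.

Cofactors Cᵢⱼ = (-1)ⁱ⁺ʲ·Mᵢⱼ:
C = 
  [-10,   6, -35]
  [  6,  12, -18]
  [ 10,  -6,  -4]

adj(A) = Cᵀ:
adj(A) = 
  [-10,   6,  10]
  [  6,  12,  -6]
  [-35, -18,  -4]

A⁻¹ = (-1/78) · adj(A):
A⁻¹ = 
  [ 5/39, -1/13, -5/39]
  [-1/13, -2/13,  1/13]
  [35/78,  3/13,  2/39]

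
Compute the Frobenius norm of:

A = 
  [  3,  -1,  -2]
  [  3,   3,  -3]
||A||_F = 6.403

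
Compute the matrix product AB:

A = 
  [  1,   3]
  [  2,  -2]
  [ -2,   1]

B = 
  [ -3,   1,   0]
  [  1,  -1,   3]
AB = 
  [  0,  -2,   9]
  [ -8,   4,  -6]
  [  7,  -3,   3]

A is 3×2 and B is 2×3, so AB is 3×3. Each entry is (row of A)·(column of B):
AB[1,1] = (1)(-3) + (3)(1) = 0
AB[1,2] = (1)(1) + (3)(-1) = -2
AB[1,3] = (1)(0) + (3)(3) = 9
AB[2,1] = (2)(-3) + (-2)(1) = -8
AB[2,2] = (2)(1) + (-2)(-1) = 4
AB[2,3] = (2)(0) + (-2)(3) = -6
AB[3,1] = (-2)(-3) + (1)(1) = 7
AB[3,2] = (-2)(1) + (1)(-1) = -3
AB[3,3] = (-2)(0) + (1)(3) = 3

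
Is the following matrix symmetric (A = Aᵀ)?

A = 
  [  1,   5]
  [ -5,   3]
No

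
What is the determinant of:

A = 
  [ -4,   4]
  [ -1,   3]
For a 2×2 matrix, det = ad - bc = (-4)(3) - (4)(-1) = -8

det(A) = -8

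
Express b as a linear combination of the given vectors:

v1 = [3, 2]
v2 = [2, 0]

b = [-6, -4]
c1 = -2, c2 = 0

b = -2·v1 + 0·v2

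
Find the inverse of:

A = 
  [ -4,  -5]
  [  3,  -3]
det(A) = (-4)(-3) - (-5)(3) = 27
For a 2×2 matrix, A⁻¹ = (1/det(A)) · [[d, -b], [-c, a]]
    = (1/27) · [[-3, 5], [-3, -4]]

A⁻¹ = 
  [ -1/9,  5/27]
  [ -1/9, -4/27]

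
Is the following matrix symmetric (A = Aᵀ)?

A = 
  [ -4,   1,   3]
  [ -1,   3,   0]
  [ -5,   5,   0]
No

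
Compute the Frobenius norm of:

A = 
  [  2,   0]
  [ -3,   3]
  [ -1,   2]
||A||_F = 5.196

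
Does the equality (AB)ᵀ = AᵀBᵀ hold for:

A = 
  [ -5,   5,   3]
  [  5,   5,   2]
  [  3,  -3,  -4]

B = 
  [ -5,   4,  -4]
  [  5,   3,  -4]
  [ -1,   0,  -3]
No

(AB)ᵀ = 
  [ 47,  -2, -26]
  [ -5,  35,   3]
  [ -9, -46,  12]

AᵀBᵀ = 
  [ 33, -22,  -4]
  [  7,  52,   4]
  [  9,  37,   9]

The two matrices differ, so (AB)ᵀ ≠ AᵀBᵀ in general. The correct identity is (AB)ᵀ = BᵀAᵀ.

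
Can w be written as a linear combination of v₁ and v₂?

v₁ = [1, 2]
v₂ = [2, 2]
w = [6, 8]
Yes

Form the augmented matrix and row-reduce:
[v₁|v₂|w] = 
  [  1,   2,   6]
  [  2,   2,   8]
R2 → R2 - (2)·R1
REF = 
  [  1,   2,   6]
  [  0,  -2,  -4]

No row of the form [0 0 | nonzero], so the system is consistent. Back-substitution gives c₁ = 2, c₂ = 2: w = (2)·v₁ + (2)·v₂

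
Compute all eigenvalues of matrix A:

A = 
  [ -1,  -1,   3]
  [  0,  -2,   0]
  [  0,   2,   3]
Characteristic polynomial: det(λI - A) = λ³ - 7λ - 6
Testing integer divisors of the constant term: p(-1) = 0, so (λ + 1) is a factor:
p(λ) = (λ + 1)(λ² - λ - 6)
λ² - λ - 6 = (λ + 2)(λ - 3)

λ = -1, 3, -2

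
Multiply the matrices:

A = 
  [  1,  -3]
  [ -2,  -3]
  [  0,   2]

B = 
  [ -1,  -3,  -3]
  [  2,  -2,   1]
AB = 
  [ -7,   3,  -6]
  [ -4,  12,   3]
  [  4,  -4,   2]

A is 3×2 and B is 2×3, so AB is 3×3. Each entry is (row of A)·(column of B):
AB[1,1] = (1)(-1) + (-3)(2) = -7
AB[1,2] = (1)(-3) + (-3)(-2) = 3
AB[1,3] = (1)(-3) + (-3)(1) = -6
AB[2,1] = (-2)(-1) + (-3)(2) = -4
AB[2,2] = (-2)(-3) + (-3)(-2) = 12
AB[2,3] = (-2)(-3) + (-3)(1) = 3
AB[3,1] = (0)(-1) + (2)(2) = 4
AB[3,2] = (0)(-3) + (2)(-2) = -4
AB[3,3] = (0)(-3) + (2)(1) = 2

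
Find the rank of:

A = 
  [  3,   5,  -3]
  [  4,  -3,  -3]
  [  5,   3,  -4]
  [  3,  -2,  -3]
Row reduce:
R2 → R2 - (4/3)·R1
R3 → R3 - (5/3)·R1
R4 → R4 - (1)·R1
R3 → R3 - (16/29)·R2
R4 → R4 - (21/29)·R2
R4 → R4 + (21/13)·R3
REF = 
  [    3,     5,    -3]
  [    0, -29/3,     1]
  [    0,     0, 13/29]
  [    0,     0,     0]
Pivot columns: 1, 2, 3 → 3 pivots.

rank(A) = 3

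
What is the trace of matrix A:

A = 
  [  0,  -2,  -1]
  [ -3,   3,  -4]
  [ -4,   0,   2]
5

tr(A) = 0 + 3 + 2 = 5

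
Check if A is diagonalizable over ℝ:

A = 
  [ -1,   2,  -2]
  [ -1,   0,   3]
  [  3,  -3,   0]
No

Characteristic polynomial: det(λI - A) = λ³ + λ² + 17λ - 3
By the rational root theorem any rational root is an integer dividing 3; none of those is a root, so p(λ) has no rational roots and hence (being an irreducible cubic) no repeated roots.
Discriminant of the cubic: Δ = -20512
Δ < 0 ⇒ one real eigenvalue and a complex-conjugate pair: λ ≈ -0.5872 + 4.106i, -0.5872 - 4.106i, 0.1744
Has complex eigenvalues (not diagonalizable over ℝ).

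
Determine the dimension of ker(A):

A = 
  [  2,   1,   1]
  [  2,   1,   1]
nullity(A) = 2

Row reduce:
R2 → R2 - (1)·R1
REF = 
  [  2,   1,   1]
  [  0,   0,   0]
Pivot columns: 1 → 1 pivot.
rank(A) = 1, so nullity(A) = 3 - 1 = 2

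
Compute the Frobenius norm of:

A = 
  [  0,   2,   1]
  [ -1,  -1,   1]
||A||_F = 2.828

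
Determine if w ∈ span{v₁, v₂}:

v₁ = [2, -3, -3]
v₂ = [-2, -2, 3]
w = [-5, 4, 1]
No

Form the augmented matrix and row-reduce:
[v₁|v₂|w] = 
  [  2,  -2,  -5]
  [ -3,  -2,   4]
  [ -3,   3,   1]
R2 → R2 + (3/2)·R1
R3 → R3 + (3/2)·R1
REF = 
  [    2,    -2,    -5]
  [    0,    -5,  -7/2]
  [    0,     0, -13/2]

Row 3 reads [0 0 | -13/2], i.e. 0 = -13/2, so the system is inconsistent and w ∉ span{v₁, v₂}.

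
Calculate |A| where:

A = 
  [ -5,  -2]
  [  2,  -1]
For a 2×2 matrix, det = ad - bc = (-5)(-1) - (-2)(2) = 9

det(A) = 9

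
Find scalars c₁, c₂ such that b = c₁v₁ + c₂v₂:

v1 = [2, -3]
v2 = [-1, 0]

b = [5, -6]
c1 = 2, c2 = -1

b = 2·v1 + -1·v2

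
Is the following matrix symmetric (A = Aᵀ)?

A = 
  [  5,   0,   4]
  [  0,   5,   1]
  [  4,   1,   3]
Yes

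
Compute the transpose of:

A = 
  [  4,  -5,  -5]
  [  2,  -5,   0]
Aᵀ = 
  [  4,   2]
  [ -5,  -5]
  [ -5,   0]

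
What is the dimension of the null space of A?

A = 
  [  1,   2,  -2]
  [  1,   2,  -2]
nullity(A) = 2

Row reduce:
R2 → R2 - (1)·R1
REF = 
  [  1,   2,  -2]
  [  0,   0,   0]
Pivot columns: 1 → 1 pivot.
rank(A) = 1, so nullity(A) = 3 - 1 = 2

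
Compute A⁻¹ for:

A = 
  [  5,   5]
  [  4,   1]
det(A) = (5)(1) - (5)(4) = -15
For a 2×2 matrix, A⁻¹ = (1/det(A)) · [[d, -b], [-c, a]]
    = (-1/15) · [[1, -5], [-4, 5]]

A⁻¹ = 
  [-1/15,   1/3]
  [ 4/15,  -1/3]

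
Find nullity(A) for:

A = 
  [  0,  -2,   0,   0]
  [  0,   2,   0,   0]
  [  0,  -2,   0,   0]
nullity(A) = 3

Row reduce:
R2 → R2 + (1)·R1
R3 → R3 - (1)·R1
REF = 
  [  0,  -2,   0,   0]
  [  0,   0,   0,   0]
  [  0,   0,   0,   0]
Pivot columns: 2 → 1 pivot.
rank(A) = 1, so nullity(A) = 4 - 1 = 3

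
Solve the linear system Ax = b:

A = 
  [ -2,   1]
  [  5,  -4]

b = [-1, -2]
x = [2, 3]

Row reduce the augmented matrix [A|b]:
R2 → R2 + (5/2)·R1
REF = 
  [  -2,    1,   -1]
  [   0, -3/2, -9/2]

Back-substitution:
x₂ = (-9/2) / (-3/2) = 3
x₁ = (-1 - (1)(3)) / (-2) = 2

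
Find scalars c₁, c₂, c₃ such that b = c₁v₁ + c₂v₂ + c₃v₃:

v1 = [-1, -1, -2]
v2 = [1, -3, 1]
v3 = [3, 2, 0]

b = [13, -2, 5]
c1 = -1, c2 = 3, c3 = 3

b = -1·v1 + 3·v2 + 3·v3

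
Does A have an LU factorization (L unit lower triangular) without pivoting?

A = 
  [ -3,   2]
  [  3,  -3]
Yes.
A[1,1] = -3 ≠ 0, so Gaussian elimination proceeds without a row swap: multiplier ℓ₂₁ = (3)/(-3) = -1, and U[2,2] = -3 - (-1)(2) = -1.
L = 
  [  1,   0]
  [ -1,   1]
U = 
  [ -3,   2]
  [  0,  -1]
Check row 2 of LU: [(-1)(-3), (-1)(2) + (-1)] = [3, -3] = row 2 of A ✓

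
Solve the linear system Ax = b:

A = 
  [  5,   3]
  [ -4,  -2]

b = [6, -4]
x = [0, 2]

Row reduce the augmented matrix [A|b]:
R2 → R2 + (4/5)·R1
REF = 
  [  5,   3,   6]
  [  0, 2/5, 4/5]

Back-substitution:
x₂ = (4/5) / (2/5) = 2
x₁ = (6 - (3)(2)) / 5 = 0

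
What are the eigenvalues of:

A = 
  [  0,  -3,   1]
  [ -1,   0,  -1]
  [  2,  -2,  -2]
Characteristic polynomial: det(λI - A) = λ³ + 2λ² - 7λ - 14
Testing integer divisors of the constant term: p(-2) = 0, so (λ + 2) is a factor:
p(λ) = (λ + 2)(λ² - 7)
λ² - 7 = 0  ⇒  λ = (0 ± √((0)² - 4·(-7)))/2 = (0 ± √(28))/2
  = √7,  -√7

λ = -2, √7, -√7  (≈ -2, 2.646, -2.646)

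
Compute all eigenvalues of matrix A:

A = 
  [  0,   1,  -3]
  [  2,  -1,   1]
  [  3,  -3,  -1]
λ = 1, (-3 + i√47)/2, (-3 - i√47)/2  (≈ 1, -1.5 + 3.428i, -1.5 - 3.428i)

Characteristic polynomial: det(λI - A) = λ³ + 2λ² + 11λ - 14
Testing integer divisors of the constant term: p(1) = 0, so (λ - 1) is a factor:
p(λ) = (λ - 1)(λ² + 3λ + 14)
λ² + 3λ + 14 = 0  ⇒  λ = (-3 ± √((3)² - 4·(14)))/2 = (-3 ± √(-47))/2
  = (-3 + i√47)/2,  (-3 - i√47)/2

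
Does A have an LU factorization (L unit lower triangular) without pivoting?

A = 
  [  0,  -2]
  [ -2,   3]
No.
A[1,1] = 0 but A[2,1] = -2 ≠ 0. Any LU with L unit lower triangular has (LU)[1,1] = U[1,1] and (LU)[2,1] = L[2,1]·U[1,1]; matching A forces U[1,1] = 0, which then forces (LU)[2,1] = 0 ≠ -2. A row swap (pivoting) is required.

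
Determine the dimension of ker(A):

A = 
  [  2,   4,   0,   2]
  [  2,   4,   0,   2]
nullity(A) = 3

Row reduce:
R2 → R2 - (1)·R1
REF = 
  [  2,   4,   0,   2]
  [  0,   0,   0,   0]
Pivot columns: 1 → 1 pivot.
rank(A) = 1, so nullity(A) = 4 - 1 = 3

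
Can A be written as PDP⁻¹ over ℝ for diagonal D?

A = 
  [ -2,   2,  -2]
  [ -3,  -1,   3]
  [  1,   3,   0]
No

Characteristic polynomial: det(λI - A) = λ³ + 3λ² + λ - 40
By the rational root theorem any rational root is an integer dividing 40; none of those is a root, so p(λ) has no rational roots and hence (being an irreducible cubic) no repeated roots.
Discriminant of the cubic: Δ = -41035
Δ < 0 ⇒ one real eigenvalue and a complex-conjugate pair: λ ≈ -2.794 + 2.766i, -2.794 - 2.766i, 2.588
Has complex eigenvalues (not diagonalizable over ℝ).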